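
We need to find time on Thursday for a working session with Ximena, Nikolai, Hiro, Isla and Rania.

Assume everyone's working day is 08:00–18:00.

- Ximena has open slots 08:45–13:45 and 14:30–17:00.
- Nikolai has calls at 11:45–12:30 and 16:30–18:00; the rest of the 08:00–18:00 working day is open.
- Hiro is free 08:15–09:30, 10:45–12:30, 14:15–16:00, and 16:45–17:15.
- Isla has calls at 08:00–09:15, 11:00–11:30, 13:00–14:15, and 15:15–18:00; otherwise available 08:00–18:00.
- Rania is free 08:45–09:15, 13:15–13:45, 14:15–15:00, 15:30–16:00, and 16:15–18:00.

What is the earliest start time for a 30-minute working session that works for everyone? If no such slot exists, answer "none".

Nikolai free within 08:00–18:00: 08:00–11:45, 12:30–16:30.
Isla free within 08:00–18:00: 09:15–11:00, 11:30–13:00, 14:15–15:15.
Ximena ∩ Nikolai: 08:45–11:45, 12:30–13:45, 14:30–16:30.
Ximena ∩ Nikolai ∩ Hiro: 08:45–09:30, 10:45–11:45, 14:30–16:00.
Ximena ∩ Nikolai ∩ Hiro ∩ Isla: 09:15–09:30, 10:45–11:00, 11:30–11:45, 14:30–15:15.
Ximena ∩ Nikolai ∩ Hiro ∩ Isla ∩ Rania: 14:30–15:00.
Windows ≥ 30 min: 14:30–15:00.
Earliest such window starts at 14:30.

14:30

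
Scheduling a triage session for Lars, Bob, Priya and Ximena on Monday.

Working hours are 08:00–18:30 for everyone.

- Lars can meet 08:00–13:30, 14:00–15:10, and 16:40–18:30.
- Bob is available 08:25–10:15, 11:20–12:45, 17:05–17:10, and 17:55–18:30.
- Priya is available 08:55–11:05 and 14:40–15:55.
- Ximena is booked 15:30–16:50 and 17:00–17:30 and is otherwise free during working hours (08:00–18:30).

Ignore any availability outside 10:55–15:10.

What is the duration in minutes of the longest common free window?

0 minutes

Ximena free within 08:00–18:30: 08:00–15:30, 16:50–17:00, 17:30–18:30.
Lars ∩ Bob: 08:25–10:15, 11:20–12:45, 17:05–17:10, 17:55–18:30.
Lars ∩ Bob ∩ Priya: 08:55–10:15.
Lars ∩ Bob ∩ Priya ∩ Ximena: 08:55–10:15.
Restricted to 10:55–15:10: (none).
No common window.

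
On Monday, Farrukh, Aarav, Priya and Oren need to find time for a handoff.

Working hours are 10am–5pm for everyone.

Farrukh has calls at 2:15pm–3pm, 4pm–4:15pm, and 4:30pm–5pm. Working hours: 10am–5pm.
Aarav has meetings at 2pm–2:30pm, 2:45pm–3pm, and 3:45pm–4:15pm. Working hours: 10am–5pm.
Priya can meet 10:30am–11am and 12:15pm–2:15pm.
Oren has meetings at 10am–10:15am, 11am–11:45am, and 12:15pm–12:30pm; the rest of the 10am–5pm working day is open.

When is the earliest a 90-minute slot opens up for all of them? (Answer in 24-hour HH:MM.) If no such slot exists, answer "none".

Farrukh free within 10:00–17:00: 10:00–14:15, 15:00–16:00, 16:15–16:30.
Aarav free within 10:00–17:00: 10:00–14:00, 14:30–14:45, 15:00–15:45, 16:15–17:00.
Oren free within 10:00–17:00: 10:15–11:00, 11:45–12:15, 12:30–17:00.
Farrukh ∩ Aarav: 10:00–14:00, 15:00–15:45, 16:15–16:30.
Farrukh ∩ Aarav ∩ Priya: 10:30–11:00, 12:15–14:00.
Farrukh ∩ Aarav ∩ Priya ∩ Oren: 10:30–11:00, 12:30–14:00.
Windows ≥ 90 min: 12:30–14:00.
Earliest such window starts at 12:30.

12:30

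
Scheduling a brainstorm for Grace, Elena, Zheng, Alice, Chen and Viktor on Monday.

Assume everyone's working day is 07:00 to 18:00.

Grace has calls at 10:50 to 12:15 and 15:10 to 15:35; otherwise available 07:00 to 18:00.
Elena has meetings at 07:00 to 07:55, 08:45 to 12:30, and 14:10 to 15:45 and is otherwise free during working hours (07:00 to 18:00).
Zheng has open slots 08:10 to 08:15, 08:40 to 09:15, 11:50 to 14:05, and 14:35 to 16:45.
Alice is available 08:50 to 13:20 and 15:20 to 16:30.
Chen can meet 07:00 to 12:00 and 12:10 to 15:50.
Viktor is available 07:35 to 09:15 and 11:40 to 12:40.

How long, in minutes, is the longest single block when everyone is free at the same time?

Grace free within 07:00–18:00: 07:00–10:50, 12:15–15:10, 15:35–18:00.
Elena free within 07:00–18:00: 07:55–08:45, 12:30–14:10, 15:45–18:00.
Grace ∩ Elena: 07:55–08:45, 12:30–14:10, 15:45–18:00.
Grace ∩ Elena ∩ Zheng: 08:10–08:15, 08:40–08:45, 12:30–14:05, 15:45–16:45.
Grace ∩ Elena ∩ Zheng ∩ Alice: 12:30–13:20, 15:45–16:30.
Grace ∩ Elena ∩ Zheng ∩ Alice ∩ Chen: 12:30–13:20, 15:45–15:50.
Grace ∩ Elena ∩ Zheng ∩ Alice ∩ Chen ∩ Viktor: 12:30–12:40.
Single common window of 10 minutes.

10 minutes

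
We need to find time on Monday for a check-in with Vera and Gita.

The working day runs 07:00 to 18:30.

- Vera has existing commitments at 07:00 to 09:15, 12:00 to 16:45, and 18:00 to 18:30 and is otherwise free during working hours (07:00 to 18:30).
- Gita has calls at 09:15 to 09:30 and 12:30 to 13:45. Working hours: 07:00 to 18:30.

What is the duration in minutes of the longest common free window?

Vera free within 07:00–18:30: 09:15–12:00, 16:45–18:00.
Gita free within 07:00–18:30: 07:00–09:15, 09:30–12:30, 13:45–18:30.
Vera ∩ Gita: 09:30–12:00, 16:45–18:00.
Common window lengths: 150, 75 min; longest is 150.

150 minutes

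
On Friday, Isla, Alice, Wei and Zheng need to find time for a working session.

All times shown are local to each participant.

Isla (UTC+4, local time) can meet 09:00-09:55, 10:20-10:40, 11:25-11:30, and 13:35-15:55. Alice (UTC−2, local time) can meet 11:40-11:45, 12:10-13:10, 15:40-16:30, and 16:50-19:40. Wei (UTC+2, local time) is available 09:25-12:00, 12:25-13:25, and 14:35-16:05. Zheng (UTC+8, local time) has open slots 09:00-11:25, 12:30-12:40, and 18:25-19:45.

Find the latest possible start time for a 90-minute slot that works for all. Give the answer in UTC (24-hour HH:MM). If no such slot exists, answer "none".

none

Isla → UTC: 05:00–05:55, 06:20–06:40, 07:25–07:30, 09:35–11:55.
Alice → UTC: 13:40–13:45, 14:10–15:10, 17:40–18:30, 18:50–21:40.
Wei → UTC: 07:25–10:00, 10:25–11:25, 12:35–14:05.
Zheng → UTC: 01:00–03:25, 04:30–04:40, 10:25–11:45.
Isla ∩ Alice: (none).
Isla ∩ Alice ∩ Wei: (none).
Isla ∩ Alice ∩ Wei ∩ Zheng: (none).
Windows ≥ 90 min: (none).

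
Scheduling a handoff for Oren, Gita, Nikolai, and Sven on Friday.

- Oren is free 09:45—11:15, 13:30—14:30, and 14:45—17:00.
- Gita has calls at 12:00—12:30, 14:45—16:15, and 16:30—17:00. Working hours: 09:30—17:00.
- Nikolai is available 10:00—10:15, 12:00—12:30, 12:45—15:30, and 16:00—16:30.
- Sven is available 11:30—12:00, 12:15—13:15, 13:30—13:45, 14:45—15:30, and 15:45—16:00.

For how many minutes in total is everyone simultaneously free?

Gita free within 09:30–17:00: 09:30–12:00, 12:30–14:45, 16:15–16:30.
Oren ∩ Gita: 09:45–11:15, 13:30–14:30, 16:15–16:30.
Oren ∩ Gita ∩ Nikolai: 10:00–10:15, 13:30–14:30, 16:15–16:30.
Oren ∩ Gita ∩ Nikolai ∩ Sven: 13:30–13:45.
Total common minutes: 15.

15 minutes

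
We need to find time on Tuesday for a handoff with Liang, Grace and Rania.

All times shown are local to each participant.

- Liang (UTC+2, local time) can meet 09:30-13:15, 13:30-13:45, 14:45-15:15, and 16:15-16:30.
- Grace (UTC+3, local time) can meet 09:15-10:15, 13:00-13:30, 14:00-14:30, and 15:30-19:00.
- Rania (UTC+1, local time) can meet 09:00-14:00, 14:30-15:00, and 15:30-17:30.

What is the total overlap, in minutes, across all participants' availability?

60 minutes

Liang → UTC: 07:30–11:15, 11:30–11:45, 12:45–13:15, 14:15–14:30.
Grace → UTC: 06:15–07:15, 10:00–10:30, 11:00–11:30, 12:30–16:00.
Rania → UTC: 08:00–13:00, 13:30–14:00, 14:30–16:30.
Liang ∩ Grace: 10:00–10:30, 11:00–11:15, 12:45–13:15, 14:15–14:30.
Liang ∩ Grace ∩ Rania: 10:00–10:30, 11:00–11:15, 12:45–13:00.
Total common minutes: 30 + 15 + 15 = 60.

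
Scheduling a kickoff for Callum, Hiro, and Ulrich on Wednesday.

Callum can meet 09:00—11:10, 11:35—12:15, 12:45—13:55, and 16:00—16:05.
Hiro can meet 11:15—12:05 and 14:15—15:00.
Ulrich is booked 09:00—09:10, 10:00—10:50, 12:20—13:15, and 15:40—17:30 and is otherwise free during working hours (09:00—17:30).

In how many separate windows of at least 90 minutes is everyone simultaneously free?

Ulrich free within 09:00–17:30: 09:10–10:00, 10:50–12:20, 13:15–15:40.
Callum ∩ Hiro: 11:35–12:05.
Callum ∩ Hiro ∩ Ulrich: 11:35–12:05.
Windows ≥ 90 min: (none).
That's 0 windows.

0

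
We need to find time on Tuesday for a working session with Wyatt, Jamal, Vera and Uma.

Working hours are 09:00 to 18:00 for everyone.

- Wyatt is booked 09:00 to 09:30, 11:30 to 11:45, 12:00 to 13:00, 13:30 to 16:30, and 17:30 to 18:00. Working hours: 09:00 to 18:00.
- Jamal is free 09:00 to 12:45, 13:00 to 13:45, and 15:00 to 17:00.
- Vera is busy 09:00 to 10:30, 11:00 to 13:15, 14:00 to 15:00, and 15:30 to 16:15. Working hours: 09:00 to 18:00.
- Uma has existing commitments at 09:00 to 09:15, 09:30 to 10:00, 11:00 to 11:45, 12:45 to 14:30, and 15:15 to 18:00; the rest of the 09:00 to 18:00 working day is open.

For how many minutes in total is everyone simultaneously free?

30 minutes

Wyatt free within 09:00–18:00: 09:30–11:30, 11:45–12:00, 13:00–13:30, 16:30–17:30.
Vera free within 09:00–18:00: 10:30–11:00, 13:15–14:00, 15:00–15:30, 16:15–18:00.
Uma free within 09:00–18:00: 09:15–09:30, 10:00–11:00, 11:45–12:45, 14:30–15:15.
Wyatt ∩ Jamal: 09:30–11:30, 11:45–12:00, 13:00–13:30, 16:30–17:00.
Wyatt ∩ Jamal ∩ Vera: 10:30–11:00, 13:15–13:30, 16:30–17:00.
Wyatt ∩ Jamal ∩ Vera ∩ Uma: 10:30–11:00.
Total common minutes: 30.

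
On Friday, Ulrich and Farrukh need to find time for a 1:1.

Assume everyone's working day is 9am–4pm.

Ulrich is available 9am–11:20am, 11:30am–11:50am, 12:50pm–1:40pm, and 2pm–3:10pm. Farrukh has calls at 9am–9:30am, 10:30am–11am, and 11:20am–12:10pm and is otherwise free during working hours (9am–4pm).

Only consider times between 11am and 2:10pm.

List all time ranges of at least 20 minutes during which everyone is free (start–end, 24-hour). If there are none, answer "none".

11:00–11:20, 12:50–13:40

Farrukh free within 09:00–16:00: 09:30–10:30, 11:00–11:20, 12:10–16:00.
Ulrich ∩ Farrukh: 09:30–10:30, 11:00–11:20, 12:50–13:40, 14:00–15:10.
Restricted to 11:00–14:10: 11:00–11:20, 12:50–13:40, 14:00–14:10.
Windows ≥ 20 min: 11:00–11:20, 12:50–13:40.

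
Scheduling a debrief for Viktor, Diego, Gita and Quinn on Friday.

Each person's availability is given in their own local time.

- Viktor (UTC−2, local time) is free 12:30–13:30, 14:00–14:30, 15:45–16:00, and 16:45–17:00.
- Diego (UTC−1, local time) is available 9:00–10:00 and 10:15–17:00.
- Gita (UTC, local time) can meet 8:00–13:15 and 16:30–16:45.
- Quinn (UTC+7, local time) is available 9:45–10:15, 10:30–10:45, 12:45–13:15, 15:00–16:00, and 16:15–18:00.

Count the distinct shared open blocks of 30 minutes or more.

Viktor → UTC: 14:30–15:30, 16:00–16:30, 17:45–18:00, 18:45–19:00.
Diego → UTC: 10:00–11:00, 11:15–18:00.
Gita → UTC: 08:00–13:15, 16:30–16:45.
Quinn → UTC: 02:45–03:15, 03:30–03:45, 05:45–06:15, 08:00–09:00, 09:15–11:00.
Viktor ∩ Diego: 14:30–15:30, 16:00–16:30, 17:45–18:00.
Viktor ∩ Diego ∩ Gita: (none).
Viktor ∩ Diego ∩ Gita ∩ Quinn: (none).
Windows ≥ 30 min: (none).
That's 0 windows.

0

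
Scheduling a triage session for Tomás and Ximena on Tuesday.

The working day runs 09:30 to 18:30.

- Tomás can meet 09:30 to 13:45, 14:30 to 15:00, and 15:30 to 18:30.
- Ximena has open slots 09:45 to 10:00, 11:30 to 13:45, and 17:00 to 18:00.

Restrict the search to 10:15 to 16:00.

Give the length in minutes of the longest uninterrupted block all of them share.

135 minutes

Tomás ∩ Ximena: 09:45–10:00, 11:30–13:45, 17:00–18:00.
Restricted to 10:15–16:00: 11:30–13:45.
Single common window of 135 minutes.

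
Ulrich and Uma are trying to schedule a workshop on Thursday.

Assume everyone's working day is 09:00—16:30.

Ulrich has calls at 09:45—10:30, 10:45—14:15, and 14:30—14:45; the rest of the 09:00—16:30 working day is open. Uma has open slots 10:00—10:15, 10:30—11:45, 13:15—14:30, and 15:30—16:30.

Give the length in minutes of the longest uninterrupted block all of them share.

60 minutes

Ulrich free within 09:00–16:30: 09:00–09:45, 10:30–10:45, 14:15–14:30, 14:45–16:30.
Ulrich ∩ Uma: 10:30–10:45, 14:15–14:30, 15:30–16:30.
Common window lengths: 15, 15, 60 min; longest is 60.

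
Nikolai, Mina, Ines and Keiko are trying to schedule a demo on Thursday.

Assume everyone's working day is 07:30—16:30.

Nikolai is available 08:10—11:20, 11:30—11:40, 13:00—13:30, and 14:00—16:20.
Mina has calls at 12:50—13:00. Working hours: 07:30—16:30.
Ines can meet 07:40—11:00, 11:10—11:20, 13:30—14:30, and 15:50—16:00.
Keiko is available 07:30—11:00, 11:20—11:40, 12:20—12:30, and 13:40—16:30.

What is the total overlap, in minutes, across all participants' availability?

210 minutes

Mina free within 07:30–16:30: 07:30–12:50, 13:00–16:30.
Nikolai ∩ Mina: 08:10–11:20, 11:30–11:40, 13:00–13:30, 14:00–16:20.
Nikolai ∩ Mina ∩ Ines: 08:10–11:00, 11:10–11:20, 14:00–14:30, 15:50–16:00.
Nikolai ∩ Mina ∩ Ines ∩ Keiko: 08:10–11:00, 14:00–14:30, 15:50–16:00.
Total common minutes: 170 + 30 + 10 = 210.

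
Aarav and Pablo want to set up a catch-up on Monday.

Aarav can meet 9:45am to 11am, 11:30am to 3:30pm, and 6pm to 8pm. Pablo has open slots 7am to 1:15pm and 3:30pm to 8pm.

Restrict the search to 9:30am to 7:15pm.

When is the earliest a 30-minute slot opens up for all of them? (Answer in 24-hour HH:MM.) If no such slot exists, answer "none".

09:45

Aarav ∩ Pablo: 09:45–11:00, 11:30–13:15, 18:00–20:00.
Restricted to 09:30–19:15: 09:45–11:00, 11:30–13:15, 18:00–19:15.
Windows ≥ 30 min: 09:45–11:00, 11:30–13:15, 18:00–19:15.
Earliest such window starts at 09:45.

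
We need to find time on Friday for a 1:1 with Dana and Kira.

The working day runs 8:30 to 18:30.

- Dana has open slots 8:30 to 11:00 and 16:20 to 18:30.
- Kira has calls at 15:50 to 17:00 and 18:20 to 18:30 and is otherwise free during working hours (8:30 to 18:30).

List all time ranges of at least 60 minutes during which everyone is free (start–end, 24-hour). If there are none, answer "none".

Kira free within 08:30–18:30: 08:30–15:50, 17:00–18:20.
Dana ∩ Kira: 08:30–11:00, 17:00–18:20.
Windows ≥ 60 min: 08:30–11:00, 17:00–18:20.

08:30–11:00, 17:00–18:20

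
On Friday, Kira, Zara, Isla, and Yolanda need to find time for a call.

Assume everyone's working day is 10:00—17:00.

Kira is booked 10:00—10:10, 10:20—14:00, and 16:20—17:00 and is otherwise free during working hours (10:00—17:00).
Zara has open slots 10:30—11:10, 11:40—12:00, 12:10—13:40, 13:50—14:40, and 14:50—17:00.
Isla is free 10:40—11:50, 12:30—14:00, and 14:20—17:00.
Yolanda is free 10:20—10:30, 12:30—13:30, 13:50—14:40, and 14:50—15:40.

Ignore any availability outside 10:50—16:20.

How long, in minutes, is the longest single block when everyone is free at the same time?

50 minutes

Kira free within 10:00–17:00: 10:10–10:20, 14:00–16:20.
Kira ∩ Zara: 14:00–14:40, 14:50–16:20.
Kira ∩ Zara ∩ Isla: 14:20–14:40, 14:50–16:20.
Kira ∩ Zara ∩ Isla ∩ Yolanda: 14:20–14:40, 14:50–15:40.
Restricted to 10:50–16:20: 14:20–14:40, 14:50–15:40.
Common window lengths: 20, 50 min; longest is 50.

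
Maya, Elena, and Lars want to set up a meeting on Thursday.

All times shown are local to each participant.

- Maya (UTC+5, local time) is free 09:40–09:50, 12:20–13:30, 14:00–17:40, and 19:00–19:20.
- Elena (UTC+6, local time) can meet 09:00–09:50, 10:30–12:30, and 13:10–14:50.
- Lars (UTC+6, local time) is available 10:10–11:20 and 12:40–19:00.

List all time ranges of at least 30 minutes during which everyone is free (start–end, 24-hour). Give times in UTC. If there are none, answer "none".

07:20–08:30

Maya → UTC: 04:40–04:50, 07:20–08:30, 09:00–12:40, 14:00–14:20.
Elena → UTC: 03:00–03:50, 04:30–06:30, 07:10–08:50.
Lars → UTC: 04:10–05:20, 06:40–13:00.
Maya ∩ Elena: 04:40–04:50, 07:20–08:30.
Maya ∩ Elena ∩ Lars: 04:40–04:50, 07:20–08:30.
Windows ≥ 30 min: 07:20–08:30.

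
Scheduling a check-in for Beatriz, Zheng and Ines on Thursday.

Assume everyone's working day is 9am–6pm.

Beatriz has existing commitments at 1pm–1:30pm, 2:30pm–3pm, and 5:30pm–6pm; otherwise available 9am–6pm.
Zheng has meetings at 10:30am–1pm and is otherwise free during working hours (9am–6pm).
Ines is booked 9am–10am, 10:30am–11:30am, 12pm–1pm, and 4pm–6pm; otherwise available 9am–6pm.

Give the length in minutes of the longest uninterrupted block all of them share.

60 minutes

Beatriz free within 09:00–18:00: 09:00–13:00, 13:30–14:30, 15:00–17:30.
Zheng free within 09:00–18:00: 09:00–10:30, 13:00–18:00.
Ines free within 09:00–18:00: 10:00–10:30, 11:30–12:00, 13:00–16:00.
Beatriz ∩ Zheng: 09:00–10:30, 13:30–14:30, 15:00–17:30.
Beatriz ∩ Zheng ∩ Ines: 10:00–10:30, 13:30–14:30, 15:00–16:00.
Common window lengths: 30, 60, 60 min; longest is 60.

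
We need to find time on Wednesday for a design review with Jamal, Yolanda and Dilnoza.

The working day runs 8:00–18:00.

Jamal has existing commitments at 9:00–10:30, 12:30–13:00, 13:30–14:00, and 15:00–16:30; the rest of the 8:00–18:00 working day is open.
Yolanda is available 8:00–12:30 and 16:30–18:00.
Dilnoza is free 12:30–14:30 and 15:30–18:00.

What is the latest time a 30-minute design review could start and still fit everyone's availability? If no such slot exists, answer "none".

17:30

Jamal free within 08:00–18:00: 08:00–09:00, 10:30–12:30, 13:00–13:30, 14:00–15:00, 16:30–18:00.
Jamal ∩ Yolanda: 08:00–09:00, 10:30–12:30, 16:30–18:00.
Jamal ∩ Yolanda ∩ Dilnoza: 16:30–18:00.
Windows ≥ 30 min: 16:30–18:00.
Latest start in the last window 16:30–18:00 is 18:00 − 30 min = 17:30.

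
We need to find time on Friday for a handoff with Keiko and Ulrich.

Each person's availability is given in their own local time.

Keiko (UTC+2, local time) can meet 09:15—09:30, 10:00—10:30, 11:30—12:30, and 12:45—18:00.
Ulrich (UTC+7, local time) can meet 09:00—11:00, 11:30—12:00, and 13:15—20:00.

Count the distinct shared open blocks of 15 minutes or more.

Keiko → UTC: 07:15–07:30, 08:00–08:30, 09:30–10:30, 10:45–16:00.
Ulrich → UTC: 02:00–04:00, 04:30–05:00, 06:15–13:00.
Keiko ∩ Ulrich: 07:15–07:30, 08:00–08:30, 09:30–10:30, 10:45–13:00.
Windows ≥ 15 min: 07:15–07:30, 08:00–08:30, 09:30–10:30, 10:45–13:00.
That's 4 windows.

4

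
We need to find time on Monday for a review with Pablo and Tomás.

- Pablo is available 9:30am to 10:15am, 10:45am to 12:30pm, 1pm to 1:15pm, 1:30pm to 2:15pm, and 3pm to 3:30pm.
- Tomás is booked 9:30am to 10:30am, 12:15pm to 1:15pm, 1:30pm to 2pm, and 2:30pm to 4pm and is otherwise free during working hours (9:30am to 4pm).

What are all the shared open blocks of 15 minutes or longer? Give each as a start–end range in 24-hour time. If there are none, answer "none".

Tomás free within 09:30–16:00: 10:30–12:15, 13:15–13:30, 14:00–14:30.
Pablo ∩ Tomás: 10:45–12:15, 14:00–14:15.
Windows ≥ 15 min: 10:45–12:15, 14:00–14:15.

10:45–12:15, 14:00–14:15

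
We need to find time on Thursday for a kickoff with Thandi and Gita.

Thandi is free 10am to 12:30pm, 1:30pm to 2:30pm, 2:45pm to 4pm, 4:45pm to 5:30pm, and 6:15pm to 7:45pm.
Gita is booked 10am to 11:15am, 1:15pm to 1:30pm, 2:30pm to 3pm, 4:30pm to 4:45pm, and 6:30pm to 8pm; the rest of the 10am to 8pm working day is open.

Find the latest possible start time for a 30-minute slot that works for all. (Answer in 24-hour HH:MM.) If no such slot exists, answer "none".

17:00

Gita free within 10:00–20:00: 11:15–13:15, 13:30–14:30, 15:00–16:30, 16:45–18:30.
Thandi ∩ Gita: 11:15–12:30, 13:30–14:30, 15:00–16:00, 16:45–17:30, 18:15–18:30.
Windows ≥ 30 min: 11:15–12:30, 13:30–14:30, 15:00–16:00, 16:45–17:30.
Latest start in the last window 16:45–17:30 is 17:30 − 30 min = 17:00.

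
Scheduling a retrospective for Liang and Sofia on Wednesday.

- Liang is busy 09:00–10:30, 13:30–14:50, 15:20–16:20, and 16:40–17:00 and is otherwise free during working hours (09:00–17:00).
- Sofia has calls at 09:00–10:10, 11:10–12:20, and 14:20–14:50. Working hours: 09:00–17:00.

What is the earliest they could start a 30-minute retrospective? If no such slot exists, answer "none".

10:30

Liang free within 09:00–17:00: 10:30–13:30, 14:50–15:20, 16:20–16:40.
Sofia free within 09:00–17:00: 10:10–11:10, 12:20–14:20, 14:50–17:00.
Liang ∩ Sofia: 10:30–11:10, 12:20–13:30, 14:50–15:20, 16:20–16:40.
Windows ≥ 30 min: 10:30–11:10, 12:20–13:30, 14:50–15:20.
Earliest such window starts at 10:30.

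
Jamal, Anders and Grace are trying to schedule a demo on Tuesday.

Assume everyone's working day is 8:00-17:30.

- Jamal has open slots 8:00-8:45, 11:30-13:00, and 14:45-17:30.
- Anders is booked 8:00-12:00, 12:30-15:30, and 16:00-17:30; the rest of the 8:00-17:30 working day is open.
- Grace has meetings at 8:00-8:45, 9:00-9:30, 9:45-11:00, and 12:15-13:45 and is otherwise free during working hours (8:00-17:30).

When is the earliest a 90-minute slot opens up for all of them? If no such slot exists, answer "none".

Anders free within 08:00–17:30: 12:00–12:30, 15:30–16:00.
Grace free within 08:00–17:30: 08:45–09:00, 09:30–09:45, 11:00–12:15, 13:45–17:30.
Jamal ∩ Anders: 12:00–12:30, 15:30–16:00.
Jamal ∩ Anders ∩ Grace: 12:00–12:15, 15:30–16:00.
Windows ≥ 90 min: (none).

none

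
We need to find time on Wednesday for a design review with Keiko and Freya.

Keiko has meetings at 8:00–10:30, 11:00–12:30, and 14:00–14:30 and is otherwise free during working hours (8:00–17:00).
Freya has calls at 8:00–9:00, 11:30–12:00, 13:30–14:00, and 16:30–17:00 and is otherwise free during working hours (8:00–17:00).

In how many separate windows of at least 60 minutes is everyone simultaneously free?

Keiko free within 08:00–17:00: 10:30–11:00, 12:30–14:00, 14:30–17:00.
Freya free within 08:00–17:00: 09:00–11:30, 12:00–13:30, 14:00–16:30.
Keiko ∩ Freya: 10:30–11:00, 12:30–13:30, 14:30–16:30.
Windows ≥ 60 min: 12:30–13:30, 14:30–16:30.
That's 2 windows.

2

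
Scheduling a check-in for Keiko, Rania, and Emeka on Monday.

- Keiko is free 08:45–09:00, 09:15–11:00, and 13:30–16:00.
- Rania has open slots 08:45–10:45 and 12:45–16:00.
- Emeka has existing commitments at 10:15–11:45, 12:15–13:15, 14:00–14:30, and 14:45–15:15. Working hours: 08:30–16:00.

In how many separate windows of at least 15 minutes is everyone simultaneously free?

5

Emeka free within 08:30–16:00: 08:30–10:15, 11:45–12:15, 13:15–14:00, 14:30–14:45, 15:15–16:00.
Keiko ∩ Rania: 08:45–09:00, 09:15–10:45, 13:30–16:00.
Keiko ∩ Rania ∩ Emeka: 08:45–09:00, 09:15–10:15, 13:30–14:00, 14:30–14:45, 15:15–16:00.
Windows ≥ 15 min: 08:45–09:00, 09:15–10:15, 13:30–14:00, 14:30–14:45, 15:15–16:00.
That's 5 windows.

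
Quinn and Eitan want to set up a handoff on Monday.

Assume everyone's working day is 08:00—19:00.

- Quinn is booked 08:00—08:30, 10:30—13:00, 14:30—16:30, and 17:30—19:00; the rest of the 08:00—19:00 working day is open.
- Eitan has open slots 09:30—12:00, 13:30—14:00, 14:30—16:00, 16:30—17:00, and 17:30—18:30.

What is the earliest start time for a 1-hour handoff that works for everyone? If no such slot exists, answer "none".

09:30

Quinn free within 08:00–19:00: 08:30–10:30, 13:00–14:30, 16:30–17:30.
Quinn ∩ Eitan: 09:30–10:30, 13:30–14:00, 16:30–17:00.
Windows ≥ 60 min: 09:30–10:30.
Earliest such window starts at 09:30.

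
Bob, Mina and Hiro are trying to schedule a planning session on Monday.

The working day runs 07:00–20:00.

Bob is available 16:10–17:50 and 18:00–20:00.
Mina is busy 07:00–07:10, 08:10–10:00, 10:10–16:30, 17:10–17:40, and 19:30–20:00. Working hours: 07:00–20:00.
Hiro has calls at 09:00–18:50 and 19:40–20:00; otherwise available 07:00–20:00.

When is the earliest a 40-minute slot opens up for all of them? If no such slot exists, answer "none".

Mina free within 07:00–20:00: 07:10–08:10, 10:00–10:10, 16:30–17:10, 17:40–19:30.
Hiro free within 07:00–20:00: 07:00–09:00, 18:50–19:40.
Bob ∩ Mina: 16:30–17:10, 17:40–17:50, 18:00–19:30.
Bob ∩ Mina ∩ Hiro: 18:50–19:30.
Windows ≥ 40 min: 18:50–19:30.
Earliest such window starts at 18:50.

18:50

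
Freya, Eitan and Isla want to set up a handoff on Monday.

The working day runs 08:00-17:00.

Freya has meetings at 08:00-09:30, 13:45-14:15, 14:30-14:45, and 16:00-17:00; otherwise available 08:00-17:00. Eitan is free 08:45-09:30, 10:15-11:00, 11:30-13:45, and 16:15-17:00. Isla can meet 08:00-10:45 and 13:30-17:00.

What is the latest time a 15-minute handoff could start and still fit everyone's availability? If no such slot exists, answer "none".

Freya free within 08:00–17:00: 09:30–13:45, 14:15–14:30, 14:45–16:00.
Freya ∩ Eitan: 10:15–11:00, 11:30–13:45.
Freya ∩ Eitan ∩ Isla: 10:15–10:45, 13:30–13:45.
Windows ≥ 15 min: 10:15–10:45, 13:30–13:45.
Latest start in the last window 13:30–13:45 is 13:45 − 15 min = 13:30.

13:30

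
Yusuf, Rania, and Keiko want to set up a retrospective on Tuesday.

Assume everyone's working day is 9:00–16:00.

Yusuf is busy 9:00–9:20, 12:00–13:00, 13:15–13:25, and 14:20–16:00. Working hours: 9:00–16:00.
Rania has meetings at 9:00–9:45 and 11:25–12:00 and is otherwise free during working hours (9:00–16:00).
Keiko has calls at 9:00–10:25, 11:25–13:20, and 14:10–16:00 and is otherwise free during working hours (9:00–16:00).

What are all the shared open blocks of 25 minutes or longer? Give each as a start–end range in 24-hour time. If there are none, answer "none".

Yusuf free within 09:00–16:00: 09:20–12:00, 13:00–13:15, 13:25–14:20.
Rania free within 09:00–16:00: 09:45–11:25, 12:00–16:00.
Keiko free within 09:00–16:00: 10:25–11:25, 13:20–14:10.
Yusuf ∩ Rania: 09:45–11:25, 13:00–13:15, 13:25–14:20.
Yusuf ∩ Rania ∩ Keiko: 10:25–11:25, 13:25–14:10.
Windows ≥ 25 min: 10:25–11:25, 13:25–14:10.

10:25–11:25, 13:25–14:10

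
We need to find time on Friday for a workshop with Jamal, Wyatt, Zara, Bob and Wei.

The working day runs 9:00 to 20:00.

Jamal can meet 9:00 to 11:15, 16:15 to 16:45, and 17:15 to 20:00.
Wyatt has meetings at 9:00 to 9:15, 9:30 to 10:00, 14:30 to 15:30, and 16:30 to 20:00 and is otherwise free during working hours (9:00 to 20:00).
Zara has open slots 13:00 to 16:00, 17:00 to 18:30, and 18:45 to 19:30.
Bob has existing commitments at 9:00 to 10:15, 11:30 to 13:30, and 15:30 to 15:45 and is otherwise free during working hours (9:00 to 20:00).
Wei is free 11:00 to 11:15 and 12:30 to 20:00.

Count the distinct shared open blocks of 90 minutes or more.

0

Wyatt free within 09:00–20:00: 09:15–09:30, 10:00–14:30, 15:30–16:30.
Bob free within 09:00–20:00: 10:15–11:30, 13:30–15:30, 15:45–20:00.
Jamal ∩ Wyatt: 09:15–09:30, 10:00–11:15, 16:15–16:30.
Jamal ∩ Wyatt ∩ Zara: (none).
Jamal ∩ Wyatt ∩ Zara ∩ Bob: (none).
Jamal ∩ Wyatt ∩ Zara ∩ Bob ∩ Wei: (none).
Windows ≥ 90 min: (none).
That's 0 windows.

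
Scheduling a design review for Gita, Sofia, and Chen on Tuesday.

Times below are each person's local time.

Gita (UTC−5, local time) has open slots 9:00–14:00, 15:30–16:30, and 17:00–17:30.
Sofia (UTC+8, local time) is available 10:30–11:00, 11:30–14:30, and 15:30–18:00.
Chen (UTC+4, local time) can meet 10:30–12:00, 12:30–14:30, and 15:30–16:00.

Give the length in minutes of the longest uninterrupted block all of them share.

0 minutes

Gita → UTC: 14:00–19:00, 20:30–21:30, 22:00–22:30.
Sofia → UTC: 02:30–03:00, 03:30–06:30, 07:30–10:00.
Chen → UTC: 06:30–08:00, 08:30–10:30, 11:30–12:00.
Gita ∩ Sofia: (none).
Gita ∩ Sofia ∩ Chen: (none).
No common window.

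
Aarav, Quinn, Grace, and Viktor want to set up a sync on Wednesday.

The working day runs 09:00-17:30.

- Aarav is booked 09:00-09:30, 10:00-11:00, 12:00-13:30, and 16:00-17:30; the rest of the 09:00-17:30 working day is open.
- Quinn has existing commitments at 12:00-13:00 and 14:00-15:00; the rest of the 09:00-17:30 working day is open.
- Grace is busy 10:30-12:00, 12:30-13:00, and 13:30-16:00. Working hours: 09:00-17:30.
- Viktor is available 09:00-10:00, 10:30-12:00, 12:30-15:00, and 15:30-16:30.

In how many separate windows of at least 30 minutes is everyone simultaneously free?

1

Aarav free within 09:00–17:30: 09:30–10:00, 11:00–12:00, 13:30–16:00.
Quinn free within 09:00–17:30: 09:00–12:00, 13:00–14:00, 15:00–17:30.
Grace free within 09:00–17:30: 09:00–10:30, 12:00–12:30, 13:00–13:30, 16:00–17:30.
Aarav ∩ Quinn: 09:30–10:00, 11:00–12:00, 13:30–14:00, 15:00–16:00.
Aarav ∩ Quinn ∩ Grace: 09:30–10:00.
Aarav ∩ Quinn ∩ Grace ∩ Viktor: 09:30–10:00.
Windows ≥ 30 min: 09:30–10:00.
That's 1 window.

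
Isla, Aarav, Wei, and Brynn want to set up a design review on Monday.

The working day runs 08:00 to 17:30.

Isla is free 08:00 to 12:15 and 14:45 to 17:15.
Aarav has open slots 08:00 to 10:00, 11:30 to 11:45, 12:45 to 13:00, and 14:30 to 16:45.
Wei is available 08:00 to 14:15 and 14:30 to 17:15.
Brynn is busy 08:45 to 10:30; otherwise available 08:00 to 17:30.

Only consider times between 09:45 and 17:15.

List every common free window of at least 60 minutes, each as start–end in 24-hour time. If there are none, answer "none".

14:45–16:45

Brynn free within 08:00–17:30: 08:00–08:45, 10:30–17:30.
Isla ∩ Aarav: 08:00–10:00, 11:30–11:45, 14:45–16:45.
Isla ∩ Aarav ∩ Wei: 08:00–10:00, 11:30–11:45, 14:45–16:45.
Isla ∩ Aarav ∩ Wei ∩ Brynn: 08:00–08:45, 11:30–11:45, 14:45–16:45.
Restricted to 09:45–17:15: 11:30–11:45, 14:45–16:45.
Windows ≥ 60 min: 14:45–16:45.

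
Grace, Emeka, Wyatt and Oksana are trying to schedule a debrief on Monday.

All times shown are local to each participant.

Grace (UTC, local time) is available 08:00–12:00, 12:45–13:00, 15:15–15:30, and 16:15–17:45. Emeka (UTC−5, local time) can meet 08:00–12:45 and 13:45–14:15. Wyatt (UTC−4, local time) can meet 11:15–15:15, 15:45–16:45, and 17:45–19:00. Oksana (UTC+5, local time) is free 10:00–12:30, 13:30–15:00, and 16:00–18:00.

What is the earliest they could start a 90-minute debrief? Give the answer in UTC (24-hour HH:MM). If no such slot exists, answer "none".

none

Grace → UTC: 08:00–12:00, 12:45–13:00, 15:15–15:30, 16:15–17:45.
Emeka → UTC: 13:00–17:45, 18:45–19:15.
Wyatt → UTC: 15:15–19:15, 19:45–20:45, 21:45–23:00.
Oksana → UTC: 05:00–07:30, 08:30–10:00, 11:00–13:00.
Grace ∩ Emeka: 15:15–15:30, 16:15–17:45.
Grace ∩ Emeka ∩ Wyatt: 15:15–15:30, 16:15–17:45.
Grace ∩ Emeka ∩ Wyatt ∩ Oksana: (none).
Windows ≥ 90 min: (none).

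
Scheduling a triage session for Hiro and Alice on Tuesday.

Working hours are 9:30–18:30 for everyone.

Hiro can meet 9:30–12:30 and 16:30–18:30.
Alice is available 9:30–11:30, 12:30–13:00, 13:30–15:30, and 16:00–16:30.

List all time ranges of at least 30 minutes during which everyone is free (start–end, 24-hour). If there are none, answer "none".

Hiro ∩ Alice: 09:30–11:30.
Windows ≥ 30 min: 09:30–11:30.

09:30–11:30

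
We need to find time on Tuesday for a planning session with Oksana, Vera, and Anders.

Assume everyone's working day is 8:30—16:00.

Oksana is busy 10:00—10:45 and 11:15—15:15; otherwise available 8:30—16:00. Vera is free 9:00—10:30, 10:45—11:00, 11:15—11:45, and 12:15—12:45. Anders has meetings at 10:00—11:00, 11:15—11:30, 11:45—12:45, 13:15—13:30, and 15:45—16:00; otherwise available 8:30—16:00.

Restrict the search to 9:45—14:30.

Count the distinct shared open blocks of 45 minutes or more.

Oksana free within 08:30–16:00: 08:30–10:00, 10:45–11:15, 15:15–16:00.
Anders free within 08:30–16:00: 08:30–10:00, 11:00–11:15, 11:30–11:45, 12:45–13:15, 13:30–15:45.
Oksana ∩ Vera: 09:00–10:00, 10:45–11:00.
Oksana ∩ Vera ∩ Anders: 09:00–10:00.
Restricted to 09:45–14:30: 09:45–10:00.
Windows ≥ 45 min: (none).
That's 0 windows.

0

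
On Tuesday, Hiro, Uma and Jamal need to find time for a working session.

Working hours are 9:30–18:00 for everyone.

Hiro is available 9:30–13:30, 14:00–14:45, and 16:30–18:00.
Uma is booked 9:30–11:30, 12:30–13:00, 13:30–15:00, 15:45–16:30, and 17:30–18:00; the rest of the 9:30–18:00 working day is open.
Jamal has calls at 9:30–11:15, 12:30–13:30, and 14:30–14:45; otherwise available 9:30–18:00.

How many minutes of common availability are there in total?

120 minutes

Uma free within 09:30–18:00: 11:30–12:30, 13:00–13:30, 15:00–15:45, 16:30–17:30.
Jamal free within 09:30–18:00: 11:15–12:30, 13:30–14:30, 14:45–18:00.
Hiro ∩ Uma: 11:30–12:30, 13:00–13:30, 16:30–17:30.
Hiro ∩ Uma ∩ Jamal: 11:30–12:30, 16:30–17:30.
Total common minutes: 60 + 60 = 120.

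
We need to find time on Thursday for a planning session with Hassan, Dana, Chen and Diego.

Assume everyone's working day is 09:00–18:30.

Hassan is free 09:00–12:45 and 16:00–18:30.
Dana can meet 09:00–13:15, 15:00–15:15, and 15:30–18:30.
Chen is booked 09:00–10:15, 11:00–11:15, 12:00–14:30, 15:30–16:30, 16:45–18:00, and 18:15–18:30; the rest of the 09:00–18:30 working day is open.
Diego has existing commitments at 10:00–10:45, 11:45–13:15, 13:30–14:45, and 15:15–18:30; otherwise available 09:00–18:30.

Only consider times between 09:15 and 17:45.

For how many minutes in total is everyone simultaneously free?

45 minutes

Chen free within 09:00–18:30: 10:15–11:00, 11:15–12:00, 14:30–15:30, 16:30–16:45, 18:00–18:15.
Diego free within 09:00–18:30: 09:00–10:00, 10:45–11:45, 13:15–13:30, 14:45–15:15.
Hassan ∩ Dana: 09:00–12:45, 16:00–18:30.
Hassan ∩ Dana ∩ Chen: 10:15–11:00, 11:15–12:00, 16:30–16:45, 18:00–18:15.
Hassan ∩ Dana ∩ Chen ∩ Diego: 10:45–11:00, 11:15–11:45.
Restricted to 09:15–17:45: 10:45–11:00, 11:15–11:45.
Total common minutes: 15 + 30 = 45.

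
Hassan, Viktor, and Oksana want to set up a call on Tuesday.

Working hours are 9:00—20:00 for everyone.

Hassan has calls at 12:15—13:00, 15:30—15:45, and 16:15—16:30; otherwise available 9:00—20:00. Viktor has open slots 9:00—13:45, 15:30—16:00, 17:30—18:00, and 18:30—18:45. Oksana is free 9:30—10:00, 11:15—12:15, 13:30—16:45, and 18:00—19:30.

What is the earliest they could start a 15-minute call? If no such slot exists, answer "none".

09:30

Hassan free within 09:00–20:00: 09:00–12:15, 13:00–15:30, 15:45–16:15, 16:30–20:00.
Hassan ∩ Viktor: 09:00–12:15, 13:00–13:45, 15:45–16:00, 17:30–18:00, 18:30–18:45.
Hassan ∩ Viktor ∩ Oksana: 09:30–10:00, 11:15–12:15, 13:30–13:45, 15:45–16:00, 18:30–18:45.
Windows ≥ 15 min: 09:30–10:00, 11:15–12:15, 13:30–13:45, 15:45–16:00, 18:30–18:45.
Earliest such window starts at 09:30.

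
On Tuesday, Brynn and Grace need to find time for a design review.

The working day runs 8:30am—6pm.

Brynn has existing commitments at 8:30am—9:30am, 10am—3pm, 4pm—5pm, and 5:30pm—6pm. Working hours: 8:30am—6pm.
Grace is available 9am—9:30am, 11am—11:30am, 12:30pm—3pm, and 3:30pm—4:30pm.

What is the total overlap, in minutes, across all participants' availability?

30 minutes

Brynn free within 08:30–18:00: 09:30–10:00, 15:00–16:00, 17:00–17:30.
Brynn ∩ Grace: 15:30–16:00.
Total common minutes: 30.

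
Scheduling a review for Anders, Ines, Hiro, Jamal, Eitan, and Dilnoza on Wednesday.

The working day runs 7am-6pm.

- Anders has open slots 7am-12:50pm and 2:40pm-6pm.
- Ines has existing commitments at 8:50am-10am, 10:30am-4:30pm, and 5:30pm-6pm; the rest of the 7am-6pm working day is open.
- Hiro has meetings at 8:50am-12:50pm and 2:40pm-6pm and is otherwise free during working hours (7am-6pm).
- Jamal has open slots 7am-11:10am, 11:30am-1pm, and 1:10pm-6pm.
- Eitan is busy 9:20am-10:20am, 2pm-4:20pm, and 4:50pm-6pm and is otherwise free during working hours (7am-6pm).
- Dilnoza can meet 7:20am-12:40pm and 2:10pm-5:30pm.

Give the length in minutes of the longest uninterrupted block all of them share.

Ines free within 07:00–18:00: 07:00–08:50, 10:00–10:30, 16:30–17:30.
Hiro free within 07:00–18:00: 07:00–08:50, 12:50–14:40.
Eitan free within 07:00–18:00: 07:00–09:20, 10:20–14:00, 16:20–16:50.
Anders ∩ Ines: 07:00–08:50, 10:00–10:30, 16:30–17:30.
Anders ∩ Ines ∩ Hiro: 07:00–08:50.
Anders ∩ Ines ∩ Hiro ∩ Jamal: 07:00–08:50.
Anders ∩ Ines ∩ Hiro ∩ Jamal ∩ Eitan: 07:00–08:50.
Anders ∩ Ines ∩ Hiro ∩ Jamal ∩ Eitan ∩ Dilnoza: 07:20–08:50.
Single common window of 90 minutes.

90 minutes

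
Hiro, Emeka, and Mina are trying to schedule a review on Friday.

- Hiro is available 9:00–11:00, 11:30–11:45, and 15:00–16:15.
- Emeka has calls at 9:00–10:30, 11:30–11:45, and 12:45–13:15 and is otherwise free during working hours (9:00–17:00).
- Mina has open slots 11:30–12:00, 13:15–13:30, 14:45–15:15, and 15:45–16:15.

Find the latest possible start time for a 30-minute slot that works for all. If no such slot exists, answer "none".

Emeka free within 09:00–17:00: 10:30–11:30, 11:45–12:45, 13:15–17:00.
Hiro ∩ Emeka: 10:30–11:00, 15:00–16:15.
Hiro ∩ Emeka ∩ Mina: 15:00–15:15, 15:45–16:15.
Windows ≥ 30 min: 15:45–16:15.
Latest start in the last window 15:45–16:15 is 16:15 − 30 min = 15:45.

15:45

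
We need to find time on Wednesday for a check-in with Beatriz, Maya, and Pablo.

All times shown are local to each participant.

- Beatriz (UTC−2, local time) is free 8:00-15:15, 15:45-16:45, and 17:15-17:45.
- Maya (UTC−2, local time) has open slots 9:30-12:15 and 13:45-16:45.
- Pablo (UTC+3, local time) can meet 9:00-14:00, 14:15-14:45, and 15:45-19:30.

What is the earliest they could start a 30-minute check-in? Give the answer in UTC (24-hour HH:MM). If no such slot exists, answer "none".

Beatriz → UTC: 10:00–17:15, 17:45–18:45, 19:15–19:45.
Maya → UTC: 11:30–14:15, 15:45–18:45.
Pablo → UTC: 06:00–11:00, 11:15–11:45, 12:45–16:30.
Beatriz ∩ Maya: 11:30–14:15, 15:45–17:15, 17:45–18:45.
Beatriz ∩ Maya ∩ Pablo: 11:30–11:45, 12:45–14:15, 15:45–16:30.
Windows ≥ 30 min: 12:45–14:15, 15:45–16:30.
Earliest such window starts at 12:45.

12:45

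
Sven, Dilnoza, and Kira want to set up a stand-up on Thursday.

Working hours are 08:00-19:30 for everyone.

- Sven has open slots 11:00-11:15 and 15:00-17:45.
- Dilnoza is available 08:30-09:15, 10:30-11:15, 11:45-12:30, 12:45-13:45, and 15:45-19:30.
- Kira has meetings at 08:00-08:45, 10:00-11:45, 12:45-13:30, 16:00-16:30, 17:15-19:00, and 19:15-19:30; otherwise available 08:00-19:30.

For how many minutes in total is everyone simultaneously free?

60 minutes

Kira free within 08:00–19:30: 08:45–10:00, 11:45–12:45, 13:30–16:00, 16:30–17:15, 19:00–19:15.
Sven ∩ Dilnoza: 11:00–11:15, 15:45–17:45.
Sven ∩ Dilnoza ∩ Kira: 15:45–16:00, 16:30–17:15.
Total common minutes: 15 + 45 = 60.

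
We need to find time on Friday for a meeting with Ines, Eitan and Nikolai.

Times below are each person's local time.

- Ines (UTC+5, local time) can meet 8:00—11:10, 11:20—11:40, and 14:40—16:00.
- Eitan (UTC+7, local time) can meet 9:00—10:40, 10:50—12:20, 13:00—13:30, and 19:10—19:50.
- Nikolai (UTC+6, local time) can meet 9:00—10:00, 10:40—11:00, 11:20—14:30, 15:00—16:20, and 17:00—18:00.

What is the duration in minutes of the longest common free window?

Ines → UTC: 03:00–06:10, 06:20–06:40, 09:40–11:00.
Eitan → UTC: 02:00–03:40, 03:50–05:20, 06:00–06:30, 12:10–12:50.
Nikolai → UTC: 03:00–04:00, 04:40–05:00, 05:20–08:30, 09:00–10:20, 11:00–12:00.
Ines ∩ Eitan: 03:00–03:40, 03:50–05:20, 06:00–06:10, 06:20–06:30.
Ines ∩ Eitan ∩ Nikolai: 03:00–03:40, 03:50–04:00, 04:40–05:00, 06:00–06:10, 06:20–06:30.
Common window lengths: 40, 10, 20, 10, 10 min; longest is 40.

40 minutes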